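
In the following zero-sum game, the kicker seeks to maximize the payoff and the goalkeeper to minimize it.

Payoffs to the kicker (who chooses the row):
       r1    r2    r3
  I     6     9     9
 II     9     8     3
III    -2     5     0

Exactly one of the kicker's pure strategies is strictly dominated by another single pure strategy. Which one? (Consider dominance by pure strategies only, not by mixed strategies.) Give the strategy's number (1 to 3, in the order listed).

3

Compare III with I: 6 > -2, 9 > 5, 9 > 0.
So I strictly dominates III for the kicker; III is strictly dominated.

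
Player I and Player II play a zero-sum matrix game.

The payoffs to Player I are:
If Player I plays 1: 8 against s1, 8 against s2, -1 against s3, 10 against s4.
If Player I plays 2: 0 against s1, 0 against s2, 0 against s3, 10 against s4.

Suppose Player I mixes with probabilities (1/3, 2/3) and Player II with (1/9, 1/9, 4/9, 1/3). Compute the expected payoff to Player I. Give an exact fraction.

34/9

Against (1/9, 1/9, 4/9, 1/3), each row's expected payoff is 1: 14/3; 2: 10/3.
Taking the (1/3, 2/3)-weighted average: (1/3)·(14/3) + (2/3)·(10/3) = 34/9.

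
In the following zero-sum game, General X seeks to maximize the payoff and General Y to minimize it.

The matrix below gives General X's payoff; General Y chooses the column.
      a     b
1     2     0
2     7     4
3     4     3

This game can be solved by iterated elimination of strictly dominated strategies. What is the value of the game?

Row 1 is strictly dominated by row 2 (7>2, 4>0); eliminate 1.
Row 3 is strictly dominated by row 2 (7>4, 4>3); eliminate 3.
Column a is strictly dominated by b for General Y (4<7); eliminate a.
Only (2, b) remains, with payoff 4.

4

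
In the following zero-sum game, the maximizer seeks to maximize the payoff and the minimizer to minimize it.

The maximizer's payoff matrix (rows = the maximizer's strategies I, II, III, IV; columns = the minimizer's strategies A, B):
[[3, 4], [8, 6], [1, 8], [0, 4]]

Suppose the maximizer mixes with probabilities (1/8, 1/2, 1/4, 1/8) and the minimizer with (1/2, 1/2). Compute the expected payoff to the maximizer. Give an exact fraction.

85/16

Against (1/2, 1/2), each row's expected payoff is I: 7/2; II: 7; III: 9/2; IV: 2.
Taking the (1/8, 1/2, 1/4, 1/8)-weighted average: (1/8)·(7/2) + (1/2)·(7) + (1/4)·(9/2) + (1/8)·(2) = 85/16.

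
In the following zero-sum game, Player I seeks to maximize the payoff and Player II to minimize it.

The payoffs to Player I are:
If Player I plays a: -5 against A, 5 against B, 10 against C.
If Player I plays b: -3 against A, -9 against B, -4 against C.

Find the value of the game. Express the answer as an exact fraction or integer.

Column C is strictly dominated by B for Player II (it gives Player I more in every row).
The remaining 2×2 game on (a, b) × (A, B) has no saddle point. Let Player I play a with probability p; indifference gives −5p − 3(1−p) = 5p − 9(1−p), so p = 3/8.
Similarly Player II's optimal q on A is 7/8, and the value is -5·(7/8) + (5)·(1/8) = -15/4.

-15/4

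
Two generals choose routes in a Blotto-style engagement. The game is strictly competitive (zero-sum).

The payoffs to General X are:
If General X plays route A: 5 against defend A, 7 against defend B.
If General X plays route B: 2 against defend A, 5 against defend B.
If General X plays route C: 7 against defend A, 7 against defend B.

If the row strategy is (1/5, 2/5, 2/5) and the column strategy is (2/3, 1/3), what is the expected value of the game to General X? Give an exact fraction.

Against (2/3, 1/3), each row's expected payoff is route A: 17/3; route B: 3; route C: 7.
Taking the (1/5, 2/5, 2/5)-weighted average: (1/5)·(17/3) + (2/5)·(3) + (2/5)·(7) = 77/15.

77/15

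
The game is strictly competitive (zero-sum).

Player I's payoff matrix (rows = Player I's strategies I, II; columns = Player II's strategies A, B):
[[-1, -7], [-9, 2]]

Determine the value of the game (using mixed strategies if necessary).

Row minima are -7 and -9, so Player I's maximin is -7; column maxima are -1 and 2, so Player II's minimax is -1. These differ, so the equilibrium is in mixed strategies.
Let Player I play I with probability p. Player II is indifferent when −p − 9(1−p) = −7p + 2(1−p), giving p = 11/17.
Let Player II play A with probability q. Player I is indifferent when −q − 7(1−q) = −9q + 2(1−q), giving q = 9/17.
The value is -1·(9/17) + (-7)·(8/17) = -65/17.

-65/17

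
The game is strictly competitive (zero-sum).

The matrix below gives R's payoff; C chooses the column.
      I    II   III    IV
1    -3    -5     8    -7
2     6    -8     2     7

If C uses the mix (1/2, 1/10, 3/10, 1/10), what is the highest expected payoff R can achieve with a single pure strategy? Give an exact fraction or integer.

7/2

1: (-3)·(1/2) + (-5)·(1/10) + (8)·(3/10) + (-7)·(1/10) = -3/10.
2: (6)·(1/2) + (-8)·(1/10) + (2)·(3/10) + (7)·(1/10) = 7/2.
The best pure response is 2 with expected payoff 7/2.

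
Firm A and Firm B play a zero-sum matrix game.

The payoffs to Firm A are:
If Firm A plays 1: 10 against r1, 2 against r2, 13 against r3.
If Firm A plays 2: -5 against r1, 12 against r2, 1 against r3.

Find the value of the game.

Column r3 is strictly dominated by r1 for Firm B (it gives Firm A more in every row).
The remaining 2×2 game on (1, 2) × (r1, r2) has no saddle point. Let Firm A play 1 with probability p; indifference gives 10p − 5(1−p) = 2p + 12(1−p), so p = 17/25.
Similarly Firm B's optimal q on r1 is 2/5, and the value is 10·(2/5) + (2)·(3/5) = 26/5.

26/5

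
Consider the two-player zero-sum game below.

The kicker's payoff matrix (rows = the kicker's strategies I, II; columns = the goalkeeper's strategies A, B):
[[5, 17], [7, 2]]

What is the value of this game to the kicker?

Row minima are 5 and 2, so the kicker's maximin is 5; column maxima are 7 and 17, so the goalkeeper's minimax is 7. These differ, so the equilibrium is in mixed strategies.
Let the kicker play I with probability p. The goalkeeper is indifferent when 5p + 7(1−p) = 17p + 2(1−p), giving p = 5/17.
Let the goalkeeper play A with probability q. The kicker is indifferent when 5q + 17(1−q) = 7q + 2(1−q), giving q = 15/17.
The value is 5·(15/17) + (17)·(2/17) = 109/17.

109/17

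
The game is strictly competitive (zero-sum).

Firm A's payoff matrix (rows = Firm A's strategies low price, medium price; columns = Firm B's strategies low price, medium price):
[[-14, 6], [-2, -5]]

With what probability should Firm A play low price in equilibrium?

3/23

Row minima are -14 and -5, so Firm A's maximin is -5; column maxima are -2 and 6, so Firm B's minimax is -2. These differ, so the equilibrium is in mixed strategies.
Let Firm A play low price with probability p. Firm B is indifferent when −14p − 2(1−p) = 6p − 5(1−p), giving p = 3/23.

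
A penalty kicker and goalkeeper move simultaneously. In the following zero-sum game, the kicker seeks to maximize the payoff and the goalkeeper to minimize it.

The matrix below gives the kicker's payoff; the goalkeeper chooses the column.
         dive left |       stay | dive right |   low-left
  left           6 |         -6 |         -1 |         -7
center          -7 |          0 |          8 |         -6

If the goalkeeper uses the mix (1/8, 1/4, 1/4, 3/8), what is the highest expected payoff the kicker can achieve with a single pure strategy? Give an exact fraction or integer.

left: (6)·(1/8) + (-6)·(1/4) + (-1)·(1/4) + (-7)·(3/8) = -29/8.
center: (-7)·(1/8) + (0)·(1/4) + (8)·(1/4) + (-6)·(3/8) = -9/8.
The best pure response is center with expected payoff -9/8.

-9/8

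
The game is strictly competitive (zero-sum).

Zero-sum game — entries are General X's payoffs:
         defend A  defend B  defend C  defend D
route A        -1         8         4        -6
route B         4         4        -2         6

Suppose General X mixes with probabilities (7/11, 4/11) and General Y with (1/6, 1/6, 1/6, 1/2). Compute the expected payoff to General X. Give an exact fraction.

Against (1/6, 1/6, 1/6, 1/2), each row's expected payoff is route A: -7/6; route B: 4.
Taking the (7/11, 4/11)-weighted average: (7/11)·(-7/6) + (4/11)·(4) = 47/66.

47/66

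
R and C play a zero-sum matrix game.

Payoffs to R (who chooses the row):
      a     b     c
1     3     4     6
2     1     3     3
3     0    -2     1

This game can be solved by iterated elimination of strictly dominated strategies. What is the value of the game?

3

Row 2 is strictly dominated by row 1 (3>1, 4>3, 6>3); eliminate 2.
Row 3 is strictly dominated by row 1 (3>0, 4>-2, 6>1); eliminate 3.
Column b is strictly dominated by a for C (3<4); eliminate b.
Column c is strictly dominated by a for C (3<6); eliminate c.
Only (1, a) remains, with payoff 3.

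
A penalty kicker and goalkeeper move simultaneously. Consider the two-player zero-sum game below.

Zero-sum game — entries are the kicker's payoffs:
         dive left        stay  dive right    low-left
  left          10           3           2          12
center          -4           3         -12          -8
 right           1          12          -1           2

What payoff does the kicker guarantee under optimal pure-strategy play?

2

Row minima: 2, -12, -1 → the kicker's maximin is 2.
Column maxima: 10, 12, 2, 12 → the goalkeeper's minimax is 2.
They coincide at (left, dive right), so the value is 2.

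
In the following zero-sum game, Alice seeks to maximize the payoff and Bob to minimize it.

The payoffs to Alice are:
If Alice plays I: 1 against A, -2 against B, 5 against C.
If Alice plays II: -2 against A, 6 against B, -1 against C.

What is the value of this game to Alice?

Column C is strictly dominated by A for Bob (it gives Alice more in every row).
The remaining 2×2 game on (I, II) × (A, B) has no saddle point. Let Alice play I with probability p; indifference gives p − 2(1−p) = −2p + 6(1−p), so p = 8/11.
Similarly Bob's optimal q on A is 8/11, and the value is 1·(8/11) + (-2)·(3/11) = 2/11.

2/11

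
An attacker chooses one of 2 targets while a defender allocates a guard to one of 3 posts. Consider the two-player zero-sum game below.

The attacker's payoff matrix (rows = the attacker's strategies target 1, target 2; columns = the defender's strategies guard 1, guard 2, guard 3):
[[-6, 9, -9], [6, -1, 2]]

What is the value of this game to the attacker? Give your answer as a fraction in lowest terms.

Column guard 1 is strictly dominated by guard 3 for the defender (it gives the attacker more in every row).
The remaining 2×2 game on (target 1, target 2) × (guard 2, guard 3) has no saddle point. Let the attacker play target 1 with probability p; indifference gives 9p − (1−p) = −9p + 2(1−p), so p = 1/7.
Similarly the defender's optimal q on guard 2 is 11/21, and the value is 9·(11/21) + (-9)·(10/21) = 3/7.

3/7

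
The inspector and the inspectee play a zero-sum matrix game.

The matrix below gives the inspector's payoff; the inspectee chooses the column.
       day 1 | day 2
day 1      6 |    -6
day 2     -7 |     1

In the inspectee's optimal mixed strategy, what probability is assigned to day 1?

Row minima are -6 and -7, so the inspector's maximin is -6; column maxima are 6 and 1, so the inspectee's minimax is 1. These differ, so the equilibrium is in mixed strategies.
Let the inspectee play day 1 with probability q. The inspector is indifferent when 6q − 6(1−q) = −7q + (1−q), giving q = 7/20.

7/20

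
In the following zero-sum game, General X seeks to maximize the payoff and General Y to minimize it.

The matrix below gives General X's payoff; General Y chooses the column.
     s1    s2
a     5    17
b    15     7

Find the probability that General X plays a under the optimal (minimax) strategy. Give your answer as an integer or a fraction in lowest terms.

2/5

Row minima are 5 and 7, so General X's maximin is 7; column maxima are 15 and 17, so General Y's minimax is 15. These differ, so the equilibrium is in mixed strategies.
Let General X play a with probability p. General Y is indifferent when 5p + 15(1−p) = 17p + 7(1−p), giving p = 2/5.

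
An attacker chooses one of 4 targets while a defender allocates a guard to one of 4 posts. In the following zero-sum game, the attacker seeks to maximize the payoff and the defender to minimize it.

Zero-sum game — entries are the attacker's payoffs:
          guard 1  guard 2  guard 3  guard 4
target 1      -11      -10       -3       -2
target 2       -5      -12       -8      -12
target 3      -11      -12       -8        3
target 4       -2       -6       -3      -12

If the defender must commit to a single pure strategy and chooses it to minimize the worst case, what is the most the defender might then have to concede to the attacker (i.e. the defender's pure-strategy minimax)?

The worst case (largest entry) in each column is guard 1: -2, guard 2: -6, guard 3: -3, guard 4: 3.
The best (smallest) of these is -6.

-6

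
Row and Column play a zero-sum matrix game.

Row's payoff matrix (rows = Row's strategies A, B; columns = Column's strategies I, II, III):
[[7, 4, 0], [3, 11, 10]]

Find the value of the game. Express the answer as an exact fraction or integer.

Column II is strictly dominated by III for Column (it gives Row more in every row).
The remaining 2×2 game on (A, B) × (I, III) has no saddle point. Let Row play A with probability p; indifference gives 7p + 3(1−p) = 10(1−p), so p = 1/2.
Similarly Column's optimal q on I is 5/7, and the value is 7·(5/7) + (0)·(2/7) = 5.

5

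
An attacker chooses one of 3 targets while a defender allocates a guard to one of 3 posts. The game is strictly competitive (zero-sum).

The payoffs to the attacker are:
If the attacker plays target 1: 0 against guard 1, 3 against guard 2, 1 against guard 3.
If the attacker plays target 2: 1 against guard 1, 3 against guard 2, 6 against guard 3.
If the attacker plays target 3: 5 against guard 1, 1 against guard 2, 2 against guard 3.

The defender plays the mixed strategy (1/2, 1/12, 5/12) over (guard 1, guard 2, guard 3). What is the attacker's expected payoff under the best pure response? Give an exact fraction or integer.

target 1: (0)·(1/2) + (3)·(1/12) + (1)·(5/12) = 2/3.
target 2: (1)·(1/2) + (3)·(1/12) + (6)·(5/12) = 13/4.
target 3: (5)·(1/2) + (1)·(1/12) + (2)·(5/12) = 41/12.
The best pure response is target 3 with expected payoff 41/12.

41/12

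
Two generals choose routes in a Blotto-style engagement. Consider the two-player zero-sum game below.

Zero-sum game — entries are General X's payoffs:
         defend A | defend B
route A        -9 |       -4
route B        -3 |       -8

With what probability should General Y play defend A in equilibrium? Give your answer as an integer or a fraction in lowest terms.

Row minima are -9 and -8, so General X's maximin is -8; column maxima are -3 and -4, so General Y's minimax is -4. These differ, so the equilibrium is in mixed strategies.
Let General Y play defend A with probability q. General X is indifferent when −9q − 4(1−q) = −3q − 8(1−q), giving q = 2/5.

2/5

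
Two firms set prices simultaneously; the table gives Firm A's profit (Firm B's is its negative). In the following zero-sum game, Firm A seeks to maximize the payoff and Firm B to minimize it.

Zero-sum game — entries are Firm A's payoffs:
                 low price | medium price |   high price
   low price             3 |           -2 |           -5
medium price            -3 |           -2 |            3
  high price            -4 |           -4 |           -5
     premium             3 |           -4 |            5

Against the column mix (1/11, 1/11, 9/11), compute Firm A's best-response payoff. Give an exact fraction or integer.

low price: (3)·(1/11) + (-2)·(1/11) + (-5)·(9/11) = -4.
medium price: (-3)·(1/11) + (-2)·(1/11) + (3)·(9/11) = 2.
high price: (-4)·(1/11) + (-4)·(1/11) + (-5)·(9/11) = -53/11.
premium: (3)·(1/11) + (-4)·(1/11) + (5)·(9/11) = 4.
The best pure response is premium with expected payoff 4.

4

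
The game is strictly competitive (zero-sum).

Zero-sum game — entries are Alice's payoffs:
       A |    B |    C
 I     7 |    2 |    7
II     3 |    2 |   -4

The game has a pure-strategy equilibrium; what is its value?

2

Row minima: 2, -4 → Alice's maximin is 2.
Column maxima: 7, 2, 7 → Bob's minimax is 2.
They coincide at (I, B), so the value is 2.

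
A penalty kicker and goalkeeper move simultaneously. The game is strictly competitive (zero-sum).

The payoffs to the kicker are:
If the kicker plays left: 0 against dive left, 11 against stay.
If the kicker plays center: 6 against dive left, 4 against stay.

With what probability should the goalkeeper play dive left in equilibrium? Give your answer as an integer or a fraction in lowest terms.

7/13

Row minima are 0 and 4, so the kicker's maximin is 4; column maxima are 6 and 11, so the goalkeeper's minimax is 6. These differ, so the equilibrium is in mixed strategies.
Let the goalkeeper play dive left with probability q. The kicker is indifferent when 11(1−q) = 6q + 4(1−q), giving q = 7/13.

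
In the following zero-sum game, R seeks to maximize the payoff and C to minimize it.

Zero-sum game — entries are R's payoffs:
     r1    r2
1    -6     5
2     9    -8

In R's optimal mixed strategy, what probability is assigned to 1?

17/28

Row minima are -6 and -8, so R's maximin is -6; column maxima are 9 and 5, so C's minimax is 5. These differ, so the equilibrium is in mixed strategies.
Let R play 1 with probability p. C is indifferent when −6p + 9(1−p) = 5p − 8(1−p), giving p = 17/28.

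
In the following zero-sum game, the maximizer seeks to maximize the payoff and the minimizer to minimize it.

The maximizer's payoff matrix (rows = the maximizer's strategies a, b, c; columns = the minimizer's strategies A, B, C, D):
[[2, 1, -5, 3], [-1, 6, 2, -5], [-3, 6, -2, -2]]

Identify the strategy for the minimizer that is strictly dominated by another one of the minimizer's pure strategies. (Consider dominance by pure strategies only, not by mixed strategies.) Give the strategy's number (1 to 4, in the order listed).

The minimizer prefers columns that give the maximizer less. Compare B with C: -5 < 1, 2 < 6, -2 < 6.
So C strictly dominates B for the minimizer; B is strictly dominated.

2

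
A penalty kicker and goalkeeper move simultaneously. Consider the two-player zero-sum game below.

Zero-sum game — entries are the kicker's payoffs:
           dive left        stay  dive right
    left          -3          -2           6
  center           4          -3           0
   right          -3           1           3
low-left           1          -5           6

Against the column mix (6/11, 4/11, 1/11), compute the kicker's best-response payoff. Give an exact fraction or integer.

left: (-3)·(6/11) + (-2)·(4/11) + (6)·(1/11) = -20/11.
center: (4)·(6/11) + (-3)·(4/11) + (0)·(1/11) = 12/11.
right: (-3)·(6/11) + (1)·(4/11) + (3)·(1/11) = -1.
low-left: (1)·(6/11) + (-5)·(4/11) + (6)·(1/11) = -8/11.
The best pure response is center with expected payoff 12/11.

12/11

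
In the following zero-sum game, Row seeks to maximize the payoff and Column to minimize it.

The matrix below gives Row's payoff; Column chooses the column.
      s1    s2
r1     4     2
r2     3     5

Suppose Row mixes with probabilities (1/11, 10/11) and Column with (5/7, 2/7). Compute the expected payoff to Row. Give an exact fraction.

Against (5/7, 2/7), each row's expected payoff is r1: 24/7; r2: 25/7.
Taking the (1/11, 10/11)-weighted average: (1/11)·(24/7) + (10/11)·(25/7) = 274/77.

274/77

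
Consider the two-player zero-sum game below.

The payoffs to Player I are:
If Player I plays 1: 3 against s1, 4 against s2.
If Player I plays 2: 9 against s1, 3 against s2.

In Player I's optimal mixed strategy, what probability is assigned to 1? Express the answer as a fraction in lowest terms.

Row minima are 3 and 3, so Player I's maximin is 3; column maxima are 9 and 4, so Player II's minimax is 4. These differ, so the equilibrium is in mixed strategies.
Let Player I play 1 with probability p. Player II is indifferent when 3p + 9(1−p) = 4p + 3(1−p), giving p = 6/7.

6/7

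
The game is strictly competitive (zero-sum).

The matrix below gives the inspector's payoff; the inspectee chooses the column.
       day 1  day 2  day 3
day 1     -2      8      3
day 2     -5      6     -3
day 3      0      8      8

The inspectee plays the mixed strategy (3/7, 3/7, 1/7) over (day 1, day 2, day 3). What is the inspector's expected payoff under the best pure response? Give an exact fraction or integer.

day 1: (-2)·(3/7) + (8)·(3/7) + (3)·(1/7) = 3.
day 2: (-5)·(3/7) + (6)·(3/7) + (-3)·(1/7) = 0.
day 3: (0)·(3/7) + (8)·(3/7) + (8)·(1/7) = 32/7.
The best pure response is day 3 with expected payoff 32/7.

32/7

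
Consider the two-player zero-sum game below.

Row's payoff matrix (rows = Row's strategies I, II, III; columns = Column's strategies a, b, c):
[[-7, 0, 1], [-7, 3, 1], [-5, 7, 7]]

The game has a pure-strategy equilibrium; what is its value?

Row minima: -7, -7, -5 → Row's maximin is -5.
Column maxima: -5, 7, 7 → Column's minimax is -5.
They coincide at (III, a), so the value is -5.

-5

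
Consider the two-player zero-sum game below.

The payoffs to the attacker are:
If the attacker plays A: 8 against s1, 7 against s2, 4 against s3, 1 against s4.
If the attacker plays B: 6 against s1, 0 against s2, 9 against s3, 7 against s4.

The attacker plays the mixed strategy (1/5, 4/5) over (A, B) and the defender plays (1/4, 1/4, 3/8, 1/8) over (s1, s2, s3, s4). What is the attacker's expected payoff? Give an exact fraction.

Against (1/4, 1/4, 3/8, 1/8), each row's expected payoff is A: 43/8; B: 23/4.
Taking the (1/5, 4/5)-weighted average: (1/5)·(43/8) + (4/5)·(23/4) = 227/40.

227/40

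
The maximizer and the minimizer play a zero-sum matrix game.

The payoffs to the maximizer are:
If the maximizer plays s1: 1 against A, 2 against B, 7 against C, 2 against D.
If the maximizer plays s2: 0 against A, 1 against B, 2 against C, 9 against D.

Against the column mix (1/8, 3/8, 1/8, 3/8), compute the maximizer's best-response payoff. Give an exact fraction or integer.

s1: (1)·(1/8) + (2)·(3/8) + (7)·(1/8) + (2)·(3/8) = 5/2.
s2: (0)·(1/8) + (1)·(3/8) + (2)·(1/8) + (9)·(3/8) = 4.
The best pure response is s2 with expected payoff 4.

4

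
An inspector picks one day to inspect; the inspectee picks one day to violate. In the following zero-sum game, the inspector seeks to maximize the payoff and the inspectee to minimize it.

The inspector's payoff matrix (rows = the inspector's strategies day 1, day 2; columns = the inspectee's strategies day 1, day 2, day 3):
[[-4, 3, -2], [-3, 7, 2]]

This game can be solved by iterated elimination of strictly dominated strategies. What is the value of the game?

-3

Row day 1 is strictly dominated by row day 2 (-3>-4, 7>3, 2>-2); eliminate day 1.
Column day 3 is strictly dominated by day 1 for the inspectee (-3<2); eliminate day 3.
Column day 2 is strictly dominated by day 1 for the inspectee (-3<7); eliminate day 2.
Only (day 2, day 1) remains, with payoff -3.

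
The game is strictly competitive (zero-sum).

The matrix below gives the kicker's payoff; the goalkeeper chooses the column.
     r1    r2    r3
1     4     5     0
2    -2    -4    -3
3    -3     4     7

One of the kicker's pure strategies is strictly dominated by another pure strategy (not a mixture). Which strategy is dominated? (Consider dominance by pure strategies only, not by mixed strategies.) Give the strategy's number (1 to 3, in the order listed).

Compare 2 with 1: 4 > -2, 5 > -4, 0 > -3.
So 1 strictly dominates 2 for the kicker; 2 is strictly dominated.

2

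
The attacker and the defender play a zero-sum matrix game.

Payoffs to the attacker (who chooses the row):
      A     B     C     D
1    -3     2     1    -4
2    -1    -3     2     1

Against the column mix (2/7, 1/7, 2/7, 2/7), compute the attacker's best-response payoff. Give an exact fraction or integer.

1/7

1: (-3)·(2/7) + (2)·(1/7) + (1)·(2/7) + (-4)·(2/7) = -10/7.
2: (-1)·(2/7) + (-3)·(1/7) + (2)·(2/7) + (1)·(2/7) = 1/7.
The best pure response is 2 with expected payoff 1/7.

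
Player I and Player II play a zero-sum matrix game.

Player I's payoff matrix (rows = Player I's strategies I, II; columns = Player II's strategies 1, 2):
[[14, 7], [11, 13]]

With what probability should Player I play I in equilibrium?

2/9

Row minima are 7 and 11, so Player I's maximin is 11; column maxima are 14 and 13, so Player II's minimax is 13. These differ, so the equilibrium is in mixed strategies.
Let Player I play I with probability p. Player II is indifferent when 14p + 11(1−p) = 7p + 13(1−p), giving p = 2/9.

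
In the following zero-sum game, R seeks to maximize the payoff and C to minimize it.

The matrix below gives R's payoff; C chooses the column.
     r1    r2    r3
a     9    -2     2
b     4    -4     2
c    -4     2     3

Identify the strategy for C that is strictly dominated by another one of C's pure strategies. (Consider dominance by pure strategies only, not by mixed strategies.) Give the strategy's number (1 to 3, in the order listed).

3

C prefers columns that give R less. Compare r3 with r2: -2 < 2, -4 < 2, 2 < 3.
So r2 strictly dominates r3 for C; r3 is strictly dominated.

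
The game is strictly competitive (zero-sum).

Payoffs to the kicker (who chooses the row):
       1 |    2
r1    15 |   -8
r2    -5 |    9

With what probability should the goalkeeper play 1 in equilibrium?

17/37

Row minima are -8 and -5, so the kicker's maximin is -5; column maxima are 15 and 9, so the goalkeeper's minimax is 9. These differ, so the equilibrium is in mixed strategies.
Let the goalkeeper play 1 with probability q. The kicker is indifferent when 15q − 8(1−q) = −5q + 9(1−q), giving q = 17/37.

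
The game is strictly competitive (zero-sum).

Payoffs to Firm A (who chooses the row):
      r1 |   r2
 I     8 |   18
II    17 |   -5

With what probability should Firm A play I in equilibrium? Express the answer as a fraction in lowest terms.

Row minima are 8 and -5, so Firm A's maximin is 8; column maxima are 17 and 18, so Firm B's minimax is 17. These differ, so the equilibrium is in mixed strategies.
Let Firm A play I with probability p. Firm B is indifferent when 8p + 17(1−p) = 18p − 5(1−p), giving p = 11/16.

11/16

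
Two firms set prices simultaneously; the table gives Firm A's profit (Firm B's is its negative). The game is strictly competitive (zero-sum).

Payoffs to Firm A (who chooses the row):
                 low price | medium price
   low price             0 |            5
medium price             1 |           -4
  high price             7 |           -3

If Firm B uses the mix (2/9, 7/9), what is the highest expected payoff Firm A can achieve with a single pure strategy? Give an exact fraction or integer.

35/9

low price: (0)·(2/9) + (5)·(7/9) = 35/9.
medium price: (1)·(2/9) + (-4)·(7/9) = -26/9.
high price: (7)·(2/9) + (-3)·(7/9) = -7/9.
The best pure response is low price with expected payoff 35/9.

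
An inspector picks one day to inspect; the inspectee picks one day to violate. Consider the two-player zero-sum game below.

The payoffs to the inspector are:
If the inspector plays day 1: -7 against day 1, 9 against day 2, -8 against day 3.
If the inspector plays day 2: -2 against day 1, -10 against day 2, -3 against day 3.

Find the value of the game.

-107/24

Column day 1 is strictly dominated by day 3 for the inspectee (it gives the inspector more in every row).
The remaining 2×2 game on (day 1, day 2) × (day 2, day 3) has no saddle point. Let the inspector play day 1 with probability p; indifference gives 9p − 10(1−p) = −8p − 3(1−p), so p = 7/24.
Similarly the inspectee's optimal q on day 2 is 5/24, and the value is 9·(5/24) + (-8)·(19/24) = -107/24.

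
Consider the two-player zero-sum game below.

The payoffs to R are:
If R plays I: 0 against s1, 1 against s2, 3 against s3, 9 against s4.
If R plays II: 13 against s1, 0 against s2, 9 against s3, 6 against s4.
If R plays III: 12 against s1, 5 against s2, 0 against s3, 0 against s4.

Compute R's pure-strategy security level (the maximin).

The worst-case payoff for each row is I: 0, II: 0, III: 0.
The best of these is 0.

0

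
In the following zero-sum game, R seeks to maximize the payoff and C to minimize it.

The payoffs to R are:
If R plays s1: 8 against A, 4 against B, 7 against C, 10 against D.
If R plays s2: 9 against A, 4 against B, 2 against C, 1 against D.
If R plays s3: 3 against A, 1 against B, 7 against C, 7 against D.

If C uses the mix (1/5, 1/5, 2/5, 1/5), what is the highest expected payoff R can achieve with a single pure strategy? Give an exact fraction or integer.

36/5

s1: (8)·(1/5) + (4)·(1/5) + (7)·(2/5) + (10)·(1/5) = 36/5.
s2: (9)·(1/5) + (4)·(1/5) + (2)·(2/5) + (1)·(1/5) = 18/5.
s3: (3)·(1/5) + (1)·(1/5) + (7)·(2/5) + (7)·(1/5) = 5.
The best pure response is s1 with expected payoff 36/5.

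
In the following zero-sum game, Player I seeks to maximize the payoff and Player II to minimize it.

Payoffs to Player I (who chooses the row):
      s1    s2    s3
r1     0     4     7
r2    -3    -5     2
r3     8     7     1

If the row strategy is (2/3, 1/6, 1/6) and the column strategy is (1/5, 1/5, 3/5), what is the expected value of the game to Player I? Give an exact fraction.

Against (1/5, 1/5, 3/5), each row's expected payoff is r1: 5; r2: -2/5; r3: 18/5.
Taking the (2/3, 1/6, 1/6)-weighted average: (2/3)·(5) + (1/6)·(-2/5) + (1/6)·(18/5) = 58/15.

58/15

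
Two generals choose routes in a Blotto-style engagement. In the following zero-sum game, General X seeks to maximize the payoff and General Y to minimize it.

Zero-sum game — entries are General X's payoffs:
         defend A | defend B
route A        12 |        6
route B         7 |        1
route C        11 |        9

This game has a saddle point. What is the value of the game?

9

Row minima: 6, 1, 9 → General X's maximin is 9.
Column maxima: 12, 9 → General Y's minimax is 9.
They coincide at (route C, defend B), so the value is 9.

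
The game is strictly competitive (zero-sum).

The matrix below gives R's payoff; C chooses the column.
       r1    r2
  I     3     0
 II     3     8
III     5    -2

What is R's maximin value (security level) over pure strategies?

The worst-case payoff for each row is I: 0, II: 3, III: -2.
The best of these is 3.

3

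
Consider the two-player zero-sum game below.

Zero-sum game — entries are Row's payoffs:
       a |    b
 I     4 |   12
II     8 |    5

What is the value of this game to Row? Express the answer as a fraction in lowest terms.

76/11

Row minima are 4 and 5, so Row's maximin is 5; column maxima are 8 and 12, so Column's minimax is 8. These differ, so the equilibrium is in mixed strategies.
Let Row play I with probability p. Column is indifferent when 4p + 8(1−p) = 12p + 5(1−p), giving p = 3/11.
Let Column play a with probability q. Row is indifferent when 4q + 12(1−q) = 8q + 5(1−q), giving q = 7/11.
The value is 4·(7/11) + (12)·(4/11) = 76/11.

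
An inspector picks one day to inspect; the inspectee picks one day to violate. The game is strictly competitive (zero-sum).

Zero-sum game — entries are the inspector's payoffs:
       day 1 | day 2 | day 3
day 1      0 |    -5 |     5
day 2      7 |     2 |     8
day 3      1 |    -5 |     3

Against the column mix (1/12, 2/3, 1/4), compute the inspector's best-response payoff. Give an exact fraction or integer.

day 1: (0)·(1/12) + (-5)·(2/3) + (5)·(1/4) = -25/12.
day 2: (7)·(1/12) + (2)·(2/3) + (8)·(1/4) = 47/12.
day 3: (1)·(1/12) + (-5)·(2/3) + (3)·(1/4) = -5/2.
The best pure response is day 2 with expected payoff 47/12.

47/12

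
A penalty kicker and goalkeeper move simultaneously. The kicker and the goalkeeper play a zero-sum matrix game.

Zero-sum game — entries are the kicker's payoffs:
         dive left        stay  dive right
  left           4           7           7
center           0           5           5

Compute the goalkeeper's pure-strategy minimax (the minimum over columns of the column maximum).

4

The worst case (largest entry) in each column is dive left: 4, stay: 7, dive right: 7.
The best (smallest) of these is 4.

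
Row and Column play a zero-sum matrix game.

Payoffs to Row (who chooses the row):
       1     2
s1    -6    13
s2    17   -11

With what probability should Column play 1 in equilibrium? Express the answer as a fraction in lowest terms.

Row minima are -6 and -11, so Row's maximin is -6; column maxima are 17 and 13, so Column's minimax is 13. These differ, so the equilibrium is in mixed strategies.
Let Column play 1 with probability q. Row is indifferent when −6q + 13(1−q) = 17q − 11(1−q), giving q = 24/47.

24/47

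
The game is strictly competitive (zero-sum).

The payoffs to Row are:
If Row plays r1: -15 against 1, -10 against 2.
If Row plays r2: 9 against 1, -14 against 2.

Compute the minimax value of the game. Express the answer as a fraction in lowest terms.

Row minima are -15 and -14, so Row's maximin is -14; column maxima are 9 and -10, so Column's minimax is -10. These differ, so the equilibrium is in mixed strategies.
Let Row play r1 with probability p. Column is indifferent when −15p + 9(1−p) = −10p − 14(1−p), giving p = 23/28.
Let Column play 1 with probability q. Row is indifferent when −15q − 10(1−q) = 9q − 14(1−q), giving q = 1/7.
The value is -15·(1/7) + (-10)·(6/7) = -75/7.

-75/7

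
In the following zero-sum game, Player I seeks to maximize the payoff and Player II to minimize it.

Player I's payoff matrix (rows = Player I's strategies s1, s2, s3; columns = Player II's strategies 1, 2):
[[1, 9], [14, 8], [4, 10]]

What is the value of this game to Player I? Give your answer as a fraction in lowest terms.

Row s1 is strictly dominated by row s3, so Player I never plays it.
The remaining 2×2 game on (s2, s3) × (1, 2) has no saddle point. Let Player I play s2 with probability p; indifference gives 14p + 4(1−p) = 8p + 10(1−p), so p = 1/2.
Similarly Player II's optimal q on 1 is 1/6, and the value is 14·(1/6) + (8)·(5/6) = 9.

9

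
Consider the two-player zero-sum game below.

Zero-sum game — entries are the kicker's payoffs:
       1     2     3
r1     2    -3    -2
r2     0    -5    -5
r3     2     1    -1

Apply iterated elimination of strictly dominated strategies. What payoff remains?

-1

Row r2 is strictly dominated by row r1 (2>0, -3>-5, -2>-5); eliminate r2.
Column 1 is strictly dominated by 2 for the goalkeeper (-3<2, 1<2); eliminate 1.
Row r1 is strictly dominated by row r3 (1>-3, -1>-2); eliminate r1.
Column 2 is strictly dominated by 3 for the goalkeeper (-1<1); eliminate 2.
Only (r3, 3) remains, with payoff -1.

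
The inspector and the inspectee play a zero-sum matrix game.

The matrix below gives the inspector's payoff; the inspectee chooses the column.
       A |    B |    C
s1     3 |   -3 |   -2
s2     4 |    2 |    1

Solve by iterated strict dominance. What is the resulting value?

1

Row s1 is strictly dominated by row s2 (4>3, 2>-3, 1>-2); eliminate s1.
Column B is strictly dominated by C for the inspectee (1<2); eliminate B.
Column A is strictly dominated by C for the inspectee (1<4); eliminate A.
Only (s2, C) remains, with payoff 1.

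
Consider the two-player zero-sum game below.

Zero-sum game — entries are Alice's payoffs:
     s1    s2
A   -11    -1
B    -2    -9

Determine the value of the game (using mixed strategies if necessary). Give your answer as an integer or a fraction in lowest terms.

-97/17

Row minima are -11 and -9, so Alice's maximin is -9; column maxima are -2 and -1, so Bob's minimax is -2. These differ, so the equilibrium is in mixed strategies.
Let Alice play A with probability p. Bob is indifferent when −11p − 2(1−p) = −p − 9(1−p), giving p = 7/17.
Let Bob play s1 with probability q. Alice is indifferent when −11q − (1−q) = −2q − 9(1−q), giving q = 8/17.
The value is -11·(8/17) + (-1)·(9/17) = -97/17.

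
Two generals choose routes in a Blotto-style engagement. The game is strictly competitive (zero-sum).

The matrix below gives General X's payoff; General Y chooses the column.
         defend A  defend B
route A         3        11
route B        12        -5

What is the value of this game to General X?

147/25

Row minima are 3 and -5, so General X's maximin is 3; column maxima are 12 and 11, so General Y's minimax is 11. These differ, so the equilibrium is in mixed strategies.
Let General X play route A with probability p. General Y is indifferent when 3p + 12(1−p) = 11p − 5(1−p), giving p = 17/25.
Let General Y play defend A with probability q. General X is indifferent when 3q + 11(1−q) = 12q − 5(1−q), giving q = 16/25.
The value is 3·(16/25) + (11)·(9/25) = 147/25.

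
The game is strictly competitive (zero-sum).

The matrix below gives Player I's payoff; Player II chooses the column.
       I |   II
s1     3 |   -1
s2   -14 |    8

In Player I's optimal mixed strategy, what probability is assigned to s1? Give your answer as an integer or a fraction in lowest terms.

Row minima are -1 and -14, so Player I's maximin is -1; column maxima are 3 and 8, so Player II's minimax is 3. These differ, so the equilibrium is in mixed strategies.
Let Player I play s1 with probability p. Player II is indifferent when 3p − 14(1−p) = −p + 8(1−p), giving p = 11/13.

11/13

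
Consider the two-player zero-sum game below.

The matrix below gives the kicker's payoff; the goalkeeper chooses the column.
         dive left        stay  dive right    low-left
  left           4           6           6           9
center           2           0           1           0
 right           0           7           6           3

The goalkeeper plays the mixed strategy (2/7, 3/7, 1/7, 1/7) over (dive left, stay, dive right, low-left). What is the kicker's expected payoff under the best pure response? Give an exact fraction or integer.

41/7

left: (4)·(2/7) + (6)·(3/7) + (6)·(1/7) + (9)·(1/7) = 41/7.
center: (2)·(2/7) + (0)·(3/7) + (1)·(1/7) + (0)·(1/7) = 5/7.
right: (0)·(2/7) + (7)·(3/7) + (6)·(1/7) + (3)·(1/7) = 30/7.
The best pure response is left with expected payoff 41/7.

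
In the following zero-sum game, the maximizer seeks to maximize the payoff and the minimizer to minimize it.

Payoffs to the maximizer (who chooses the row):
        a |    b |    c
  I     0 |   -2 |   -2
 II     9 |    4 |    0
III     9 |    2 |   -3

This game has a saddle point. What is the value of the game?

Row minima: -2, 0, -3 → the maximizer's maximin is 0.
Column maxima: 9, 4, 0 → the minimizer's minimax is 0.
They coincide at (II, c), so the value is 0.

0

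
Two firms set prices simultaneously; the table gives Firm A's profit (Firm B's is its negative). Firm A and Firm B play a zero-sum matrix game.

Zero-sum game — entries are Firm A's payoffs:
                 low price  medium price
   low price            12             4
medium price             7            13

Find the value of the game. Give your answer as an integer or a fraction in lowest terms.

64/7

Row minima are 4 and 7, so Firm A's maximin is 7; column maxima are 12 and 13, so Firm B's minimax is 12. These differ, so the equilibrium is in mixed strategies.
Let Firm A play low price with probability p. Firm B is indifferent when 12p + 7(1−p) = 4p + 13(1−p), giving p = 3/7.
Let Firm B play low price with probability q. Firm A is indifferent when 12q + 4(1−q) = 7q + 13(1−q), giving q = 9/14.
The value is 12·(9/14) + (4)·(5/14) = 64/7.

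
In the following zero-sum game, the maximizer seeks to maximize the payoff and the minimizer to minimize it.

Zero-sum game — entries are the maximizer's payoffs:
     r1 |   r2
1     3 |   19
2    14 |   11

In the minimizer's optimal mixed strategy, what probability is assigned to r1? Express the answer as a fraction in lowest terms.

Row minima are 3 and 11, so the maximizer's maximin is 11; column maxima are 14 and 19, so the minimizer's minimax is 14. These differ, so the equilibrium is in mixed strategies.
Let the minimizer play r1 with probability q. The maximizer is indifferent when 3q + 19(1−q) = 14q + 11(1−q), giving q = 8/19.

8/19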